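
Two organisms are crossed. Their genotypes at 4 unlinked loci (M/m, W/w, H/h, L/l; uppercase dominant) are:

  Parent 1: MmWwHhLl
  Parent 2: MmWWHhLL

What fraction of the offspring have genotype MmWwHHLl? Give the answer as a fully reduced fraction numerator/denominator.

P(MmWwHHLl) = 1/32

MmWwHhLl gametes: MWHL×1, MWHl×1, MWhL×1, MWhl×1, MwHL×1, MwHl×1, MwhL×1, Mwhl×1, mWHL×1, mWHl×1, mWhL×1, mWhl×1, mwHL×1, mwHl×1, mwhL×1, mwhl×1
MmWWHhLL gametes: MWHL×4, MWhL×4, mWHL×4, mWhL×4
MmWwHhLl×MmWWHhLL grid (16·16=256): MMWWHHLL=4 MMWWHHLl=4 MMWWHhLL=8 MMWWHhLl=8 MMWWhhLL=4 MMWWhhLl=4 MMWwHHLL=4 MMWwHHLl=4 MMWwHhLL=8 MMWwHhLl=8 MMWwhhLL=4 MMWwhhLl=4 MmWWHHLL=8 MmWWHHLl=8 MmWWHhLL=16 MmWWHhLl=16 MmWWhhLL=8 MmWWhhLl=8 MmWwHHLL=8 MmWwHHLl=8 MmWwHhLL=16 MmWwHhLl=16 MmWwhhLL=8 MmWwhhLl=8 mmWWHHLL=4 mmWWHHLl=4 mmWWHhLL=8 mmWWHhLl=8 mmWWhhLL=4 mmWWhhLl=4 mmWwHHLL=4 mmWwHHLl=4 mmWwHhLL=8 mmWwHhLl=8 mmWwhhLL=4 mmWwhhLl=4
MmWwHHLl hits 8/256; gcd=8; 8÷8/256÷8 = 1/32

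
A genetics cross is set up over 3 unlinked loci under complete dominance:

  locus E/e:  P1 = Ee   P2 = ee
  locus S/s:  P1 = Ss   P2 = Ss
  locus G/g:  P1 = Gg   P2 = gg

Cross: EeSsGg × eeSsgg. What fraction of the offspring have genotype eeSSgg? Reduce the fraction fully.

EeSsGg gametes: ESG×1, ESg×1, EsG×1, Esg×1, eSG×1, eSg×1, esG×1, esg×1
eeSsgg gametes: eSg×4, esg×4
EeSsGg×eeSsgg grid (8·8=64): EeSSGg=4 EeSSgg=4 EeSsGg=8 EeSsgg=8 EessGg=4 Eessgg=4 eeSSGg=4 eeSSgg=4 eeSsGg=8 eeSsgg=8 eessGg=4 eessgg=4
eeSSgg hits 4/64; gcd=4; 4÷4/64÷4 = 1/16

P(eeSSgg) = 1/16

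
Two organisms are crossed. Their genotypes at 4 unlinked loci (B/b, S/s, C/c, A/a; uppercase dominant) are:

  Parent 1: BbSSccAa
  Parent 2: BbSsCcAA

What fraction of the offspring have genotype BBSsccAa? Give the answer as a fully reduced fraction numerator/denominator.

BbSSccAa gametes: BScA×4, BSca×4, bScA×4, bSca×4
BbSsCcAA gametes: BSCA×2, BScA×2, BsCA×2, BscA×2, bSCA×2, bScA×2, bsCA×2, bscA×2
BbSSccAa×BbSsCcAA grid (16·16=256): BBSSCcAA=8 BBSSCcAa=8 BBSSccAA=8 BBSSccAa=8 BBSsCcAA=8 BBSsCcAa=8 BBSsccAA=8 BBSsccAa=8 BbSSCcAA=16 BbSSCcAa=16 BbSSccAA=16 BbSSccAa=16 BbSsCcAA=16 BbSsCcAa=16 BbSsccAA=16 BbSsccAa=16 bbSSCcAA=8 bbSSCcAa=8 bbSSccAA=8 bbSSccAa=8 bbSsCcAA=8 bbSsCcAa=8 bbSsccAA=8 bbSsccAa=8
BBSsccAa hits 8/256; gcd=8; 8÷8/256÷8 = 1/32

P(BBSsccAa) = 1/32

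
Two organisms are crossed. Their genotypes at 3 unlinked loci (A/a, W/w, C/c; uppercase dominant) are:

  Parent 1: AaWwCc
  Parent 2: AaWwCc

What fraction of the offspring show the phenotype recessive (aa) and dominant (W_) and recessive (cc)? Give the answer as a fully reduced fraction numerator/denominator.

P(aa W_ cc) = 3/64

AaWwCc gametes: AWC×1, AWc×1, AwC×1, Awc×1, aWC×1, aWc×1, awC×1, awc×1
AaWwCc gametes: AWC×1, AWc×1, AwC×1, Awc×1, aWC×1, aWc×1, awC×1, awc×1
AaWwCc×AaWwCc grid (8·8=64): AAWWCC=1 AAWWCc=2 AAWWcc=1 AAWwCC=2 AAWwCc=4 AAWwcc=2 AAwwCC=1 AAwwCc=2 AAwwcc=1 AaWWCC=2 AaWWCc=4 AaWWcc=2 AaWwCC=4 AaWwCc=8 AaWwcc=4 AawwCC=2 AawwCc=4 Aawwcc=2 aaWWCC=1 aaWWCc=2 aaWWcc=1 aaWwCC=2 aaWwCc=4 aaWwcc=2 aawwCC=1 aawwCc=2 aawwcc=1
aa W_ cc hits 3/64; gcd=1; 3÷1/64÷1 = 3/64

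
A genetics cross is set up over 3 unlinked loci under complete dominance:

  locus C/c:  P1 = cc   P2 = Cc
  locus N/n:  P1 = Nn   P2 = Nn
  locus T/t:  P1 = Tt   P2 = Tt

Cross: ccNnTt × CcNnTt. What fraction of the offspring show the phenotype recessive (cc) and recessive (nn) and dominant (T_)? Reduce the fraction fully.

ccNnTt gametes: cNT×2, cNt×2, cnT×2, cnt×2
CcNnTt gametes: CNT×1, CNt×1, CnT×1, Cnt×1, cNT×1, cNt×1, cnT×1, cnt×1
ccNnTt×CcNnTt grid (8·8=64): CcNNTT=2 CcNNTt=4 CcNNtt=2 CcNnTT=4 CcNnTt=8 CcNntt=4 CcnnTT=2 CcnnTt=4 Ccnntt=2 ccNNTT=2 ccNNTt=4 ccNNtt=2 ccNnTT=4 ccNnTt=8 ccNntt=4 ccnnTT=2 ccnnTt=4 ccnntt=2
cc nn T_ hits 6/64; gcd=2; 6÷2/64÷2 = 3/32

P(cc nn T_) = 3/32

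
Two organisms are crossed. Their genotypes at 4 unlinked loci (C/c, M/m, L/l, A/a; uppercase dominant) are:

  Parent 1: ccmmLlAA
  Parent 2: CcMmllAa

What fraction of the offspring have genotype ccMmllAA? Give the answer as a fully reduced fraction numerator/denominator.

P(ccMmllAA) = 1/16

ccmmLlAA gametes: cmLA×8, cmlA×8
CcMmllAa gametes: CMlA×2, CMla×2, CmlA×2, Cmla×2, cMlA×2, cMla×2, cmlA×2, cmla×2
ccmmLlAA×CcMmllAa grid (16·16=256): CcMmLlAA=16 CcMmLlAa=16 CcMmllAA=16 CcMmllAa=16 CcmmLlAA=16 CcmmLlAa=16 CcmmllAA=16 CcmmllAa=16 ccMmLlAA=16 ccMmLlAa=16 ccMmllAA=16 ccMmllAa=16 ccmmLlAA=16 ccmmLlAa=16 ccmmllAA=16 ccmmllAa=16
ccMmllAA hits 16/256; gcd=16; 16÷16/256÷16 = 1/16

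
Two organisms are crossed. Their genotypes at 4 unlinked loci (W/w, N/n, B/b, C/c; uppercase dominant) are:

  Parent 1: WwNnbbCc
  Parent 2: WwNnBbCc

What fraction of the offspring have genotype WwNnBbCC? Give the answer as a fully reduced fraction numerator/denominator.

P(WwNnBbCC) = 1/32

WwNnbbCc gametes: WNbC×2, WNbc×2, WnbC×2, Wnbc×2, wNbC×2, wNbc×2, wnbC×2, wnbc×2
WwNnBbCc gametes: WNBC×1, WNBc×1, WNbC×1, WNbc×1, WnBC×1, WnBc×1, WnbC×1, Wnbc×1, wNBC×1, wNBc×1, wNbC×1, wNbc×1, wnBC×1, wnBc×1, wnbC×1, wnbc×1
WwNnbbCc×WwNnBbCc grid (16·16=256): WWNNBbCC=2 WWNNBbCc=4 WWNNBbcc=2 WWNNbbCC=2 WWNNbbCc=4 WWNNbbcc=2 WWNnBbCC=4 WWNnBbCc=8 WWNnBbcc=4 WWNnbbCC=4 WWNnbbCc=8 WWNnbbcc=4 WWnnBbCC=2 WWnnBbCc=4 WWnnBbcc=2 WWnnbbCC=2 WWnnbbCc=4 WWnnbbcc=2 WwNNBbCC=4 WwNNBbCc=8 WwNNBbcc=4 WwNNbbCC=4 WwNNbbCc=8 WwNNbbcc=4 WwNnBbCC=8 WwNnBbCc=16 WwNnBbcc=8 WwNnbbCC=8 WwNnbbCc=16 WwNnbbcc=8 WwnnBbCC=4 WwnnBbCc=8 WwnnBbcc=4 WwnnbbCC=4 WwnnbbCc=8 Wwnnbbcc=4 wwNNBbCC=2 wwNNBbCc=4 wwNNBbcc=2 wwNNbbCC=2 wwNNbbCc=4 wwNNbbcc=2 wwNnBbCC=4 wwNnBbCc=8 wwNnBbcc=4 wwNnbbCC=4 wwNnbbCc=8 wwNnbbcc=4 wwnnBbCC=2 wwnnBbCc=4 wwnnBbcc=2 wwnnbbCC=2 wwnnbbCc=4 wwnnbbcc=2
WwNnBbCC hits 8/256; gcd=8; 8÷8/256÷8 = 1/32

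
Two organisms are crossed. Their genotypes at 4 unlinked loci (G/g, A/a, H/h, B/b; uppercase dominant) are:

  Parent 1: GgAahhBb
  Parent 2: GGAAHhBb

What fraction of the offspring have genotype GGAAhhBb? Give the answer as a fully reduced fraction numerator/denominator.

GgAahhBb gametes: GAhB×2, GAhb×2, GahB×2, Gahb×2, gAhB×2, gAhb×2, gahB×2, gahb×2
GGAAHhBb gametes: GAHB×4, GAHb×4, GAhB×4, GAhb×4
GgAahhBb×GGAAHhBb grid (16·16=256): GGAAHhBB=8 GGAAHhBb=16 GGAAHhbb=8 GGAAhhBB=8 GGAAhhBb=16 GGAAhhbb=8 GGAaHhBB=8 GGAaHhBb=16 GGAaHhbb=8 GGAahhBB=8 GGAahhBb=16 GGAahhbb=8 GgAAHhBB=8 GgAAHhBb=16 GgAAHhbb=8 GgAAhhBB=8 GgAAhhBb=16 GgAAhhbb=8 GgAaHhBB=8 GgAaHhBb=16 GgAaHhbb=8 GgAahhBB=8 GgAahhBb=16 GgAahhbb=8
GGAAhhBb hits 16/256; gcd=16; 16÷16/256÷16 = 1/16

P(GGAAhhBb) = 1/16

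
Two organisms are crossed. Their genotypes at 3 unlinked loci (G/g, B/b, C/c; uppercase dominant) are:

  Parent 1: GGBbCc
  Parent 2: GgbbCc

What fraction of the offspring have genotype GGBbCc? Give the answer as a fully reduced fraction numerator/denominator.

GGBbCc gametes: GBC×2, GBc×2, GbC×2, Gbc×2
GgbbCc gametes: GbC×2, Gbc×2, gbC×2, gbc×2
GGBbCc×GgbbCc grid (8·8=64): GGBbCC=4 GGBbCc=8 GGBbcc=4 GGbbCC=4 GGbbCc=8 GGbbcc=4 GgBbCC=4 GgBbCc=8 GgBbcc=4 GgbbCC=4 GgbbCc=8 Ggbbcc=4
GGBbCc hits 8/64; gcd=8; 8÷8/64÷8 = 1/8

P(GGBbCc) = 1/8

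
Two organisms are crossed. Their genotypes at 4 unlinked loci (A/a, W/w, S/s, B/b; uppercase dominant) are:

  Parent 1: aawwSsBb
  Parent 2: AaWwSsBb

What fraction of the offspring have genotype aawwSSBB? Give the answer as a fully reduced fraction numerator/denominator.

P(aawwSSBB) = 1/64

aawwSsBb gametes: awSB×4, awSb×4, awsB×4, awsb×4
AaWwSsBb gametes: AWSB×1, AWSb×1, AWsB×1, AWsb×1, AwSB×1, AwSb×1, AwsB×1, Awsb×1, aWSB×1, aWSb×1, aWsB×1, aWsb×1, awSB×1, awSb×1, awsB×1, awsb×1
aawwSsBb×AaWwSsBb grid (16·16=256): AaWwSSBB=4 AaWwSSBb=8 AaWwSSbb=4 AaWwSsBB=8 AaWwSsBb=16 AaWwSsbb=8 AaWwssBB=4 AaWwssBb=8 AaWwssbb=4 AawwSSBB=4 AawwSSBb=8 AawwSSbb=4 AawwSsBB=8 AawwSsBb=16 AawwSsbb=8 AawwssBB=4 AawwssBb=8 Aawwssbb=4 aaWwSSBB=4 aaWwSSBb=8 aaWwSSbb=4 aaWwSsBB=8 aaWwSsBb=16 aaWwSsbb=8 aaWwssBB=4 aaWwssBb=8 aaWwssbb=4 aawwSSBB=4 aawwSSBb=8 aawwSSbb=4 aawwSsBB=8 aawwSsBb=16 aawwSsbb=8 aawwssBB=4 aawwssBb=8 aawwssbb=4
aawwSSBB hits 4/256; gcd=4; 4÷4/256÷4 = 1/64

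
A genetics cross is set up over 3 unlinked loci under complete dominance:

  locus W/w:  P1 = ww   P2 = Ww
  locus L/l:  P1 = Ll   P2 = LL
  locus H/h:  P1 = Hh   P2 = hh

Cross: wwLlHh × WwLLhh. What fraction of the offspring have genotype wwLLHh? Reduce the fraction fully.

P(wwLLHh) = 1/8

wwLlHh gametes: wLH×2, wLh×2, wlH×2, wlh×2
WwLLhh gametes: WLh×4, wLh×4
wwLlHh×WwLLhh grid (8·8=64): WwLLHh=8 WwLLhh=8 WwLlHh=8 WwLlhh=8 wwLLHh=8 wwLLhh=8 wwLlHh=8 wwLlhh=8
wwLLHh hits 8/64; gcd=8; 8÷8/64÷8 = 1/8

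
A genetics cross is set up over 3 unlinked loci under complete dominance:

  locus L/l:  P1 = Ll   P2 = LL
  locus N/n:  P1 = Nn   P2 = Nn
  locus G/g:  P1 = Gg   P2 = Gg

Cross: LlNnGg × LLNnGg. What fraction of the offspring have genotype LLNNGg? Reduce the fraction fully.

LlNnGg gametes: LNG×1, LNg×1, LnG×1, Lng×1, lNG×1, lNg×1, lnG×1, lng×1
LLNnGg gametes: LNG×2, LNg×2, LnG×2, Lng×2
LlNnGg×LLNnGg grid (8·8=64): LLNNGG=2 LLNNGg=4 LLNNgg=2 LLNnGG=4 LLNnGg=8 LLNngg=4 LLnnGG=2 LLnnGg=4 LLnngg=2 LlNNGG=2 LlNNGg=4 LlNNgg=2 LlNnGG=4 LlNnGg=8 LlNngg=4 LlnnGG=2 LlnnGg=4 Llnngg=2
LLNNGg hits 4/64; gcd=4; 4÷4/64÷4 = 1/16

P(LLNNGg) = 1/16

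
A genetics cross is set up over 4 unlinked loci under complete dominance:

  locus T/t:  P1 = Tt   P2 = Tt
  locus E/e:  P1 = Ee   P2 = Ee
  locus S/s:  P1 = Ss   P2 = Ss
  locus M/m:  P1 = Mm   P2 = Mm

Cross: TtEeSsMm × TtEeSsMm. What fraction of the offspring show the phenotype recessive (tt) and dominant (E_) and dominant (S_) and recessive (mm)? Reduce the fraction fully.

P(tt E_ S_ mm) = 9/256

TtEeSsMm gametes: TESM×1, TESm×1, TEsM×1, TEsm×1, TeSM×1, TeSm×1, TesM×1, Tesm×1, tESM×1, tESm×1, tEsM×1, tEsm×1, teSM×1, teSm×1, tesM×1, tesm×1
TtEeSsMm gametes: TESM×1, TESm×1, TEsM×1, TEsm×1, TeSM×1, TeSm×1, TesM×1, Tesm×1, tESM×1, tESm×1, tEsM×1, tEsm×1, teSM×1, teSm×1, tesM×1, tesm×1
TtEeSsMm×TtEeSsMm grid (16·16=256): TTEESSMM=1 TTEESSMm=2 TTEESSmm=1 TTEESsMM=2 TTEESsMm=4 TTEESsmm=2 TTEEssMM=1 TTEEssMm=2 TTEEssmm=1 TTEeSSMM=2 TTEeSSMm=4 TTEeSSmm=2 TTEeSsMM=4 TTEeSsMm=8 TTEeSsmm=4 TTEessMM=2 TTEessMm=4 TTEessmm=2 TTeeSSMM=1 TTeeSSMm=2 TTeeSSmm=1 TTeeSsMM=2 TTeeSsMm=4 TTeeSsmm=2 TTeessMM=1 TTeessMm=2 TTeessmm=1 TtEESSMM=2 TtEESSMm=4 TtEESSmm=2 TtEESsMM=4 TtEESsMm=8 TtEESsmm=4 TtEEssMM=2 TtEEssMm=4 TtEEssmm=2 TtEeSSMM=4 TtEeSSMm=8 TtEeSSmm=4 TtEeSsMM=8 TtEeSsMm=16 TtEeSsmm=8 TtEessMM=4 TtEessMm=8 TtEessmm=4 TteeSSMM=2 TteeSSMm=4 TteeSSmm=2 TteeSsMM=4 TteeSsMm=8 TteeSsmm=4 TteessMM=2 TteessMm=4 Tteessmm=2 ttEESSMM=1 ttEESSMm=2 ttEESSmm=1 ttEESsMM=2 ttEESsMm=4 ttEESsmm=2 ttEEssMM=1 ttEEssMm=2 ttEEssmm=1 ttEeSSMM=2 ttEeSSMm=4 ttEeSSmm=2 ttEeSsMM=4 ttEeSsMm=8 ttEeSsmm=4 ttEessMM=2 ttEessMm=4 ttEessmm=2 tteeSSMM=1 tteeSSMm=2 tteeSSmm=1 tteeSsMM=2 tteeSsMm=4 tteeSsmm=2 tteessMM=1 tteessMm=2 tteessmm=1
tt E_ S_ mm hits 9/256; gcd=1; 9÷1/256÷1 = 9/256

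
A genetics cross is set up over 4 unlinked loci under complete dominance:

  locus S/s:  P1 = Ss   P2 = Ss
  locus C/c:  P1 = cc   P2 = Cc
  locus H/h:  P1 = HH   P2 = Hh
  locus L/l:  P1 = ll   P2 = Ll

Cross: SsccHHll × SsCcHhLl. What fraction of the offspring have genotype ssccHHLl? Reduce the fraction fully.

P(ssccHHLl) = 1/32

SsccHHll gametes: ScHl×8, scHl×8
SsCcHhLl gametes: SCHL×1, SCHl×1, SChL×1, SChl×1, ScHL×1, ScHl×1, SchL×1, Schl×1, sCHL×1, sCHl×1, sChL×1, sChl×1, scHL×1, scHl×1, schL×1, schl×1
SsccHHll×SsCcHhLl grid (16·16=256): SSCcHHLl=8 SSCcHHll=8 SSCcHhLl=8 SSCcHhll=8 SSccHHLl=8 SSccHHll=8 SSccHhLl=8 SSccHhll=8 SsCcHHLl=16 SsCcHHll=16 SsCcHhLl=16 SsCcHhll=16 SsccHHLl=16 SsccHHll=16 SsccHhLl=16 SsccHhll=16 ssCcHHLl=8 ssCcHHll=8 ssCcHhLl=8 ssCcHhll=8 ssccHHLl=8 ssccHHll=8 ssccHhLl=8 ssccHhll=8
ssccHHLl hits 8/256; gcd=8; 8÷8/256÷8 = 1/32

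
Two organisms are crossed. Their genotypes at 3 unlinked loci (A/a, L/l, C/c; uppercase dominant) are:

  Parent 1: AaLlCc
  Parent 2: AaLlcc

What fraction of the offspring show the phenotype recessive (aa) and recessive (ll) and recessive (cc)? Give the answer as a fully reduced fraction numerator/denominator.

P(aa ll cc) = 1/32

AaLlCc gametes: ALC×1, ALc×1, AlC×1, Alc×1, aLC×1, aLc×1, alC×1, alc×1
AaLlcc gametes: ALc×2, Alc×2, aLc×2, alc×2
AaLlCc×AaLlcc grid (8·8=64): AALLCc=2 AALLcc=2 AALlCc=4 AALlcc=4 AAllCc=2 AAllcc=2 AaLLCc=4 AaLLcc=4 AaLlCc=8 AaLlcc=8 AallCc=4 Aallcc=4 aaLLCc=2 aaLLcc=2 aaLlCc=4 aaLlcc=4 aallCc=2 aallcc=2
aa ll cc hits 2/64; gcd=2; 2÷2/64÷2 = 1/32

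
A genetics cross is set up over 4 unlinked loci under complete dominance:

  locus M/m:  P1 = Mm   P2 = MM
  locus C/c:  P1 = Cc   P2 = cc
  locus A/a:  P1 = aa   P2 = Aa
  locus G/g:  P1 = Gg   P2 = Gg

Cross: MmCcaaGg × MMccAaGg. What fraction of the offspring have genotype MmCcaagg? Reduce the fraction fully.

MmCcaaGg gametes: MCaG×2, MCag×2, McaG×2, Mcag×2, mCaG×2, mCag×2, mcaG×2, mcag×2
MMccAaGg gametes: McAG×4, McAg×4, McaG×4, Mcag×4
MmCcaaGg×MMccAaGg grid (16·16=256): MMCcAaGG=8 MMCcAaGg=16 MMCcAagg=8 MMCcaaGG=8 MMCcaaGg=16 MMCcaagg=8 MMccAaGG=8 MMccAaGg=16 MMccAagg=8 MMccaaGG=8 MMccaaGg=16 MMccaagg=8 MmCcAaGG=8 MmCcAaGg=16 MmCcAagg=8 MmCcaaGG=8 MmCcaaGg=16 MmCcaagg=8 MmccAaGG=8 MmccAaGg=16 MmccAagg=8 MmccaaGG=8 MmccaaGg=16 Mmccaagg=8
MmCcaagg hits 8/256; gcd=8; 8÷8/256÷8 = 1/32

P(MmCcaagg) = 1/32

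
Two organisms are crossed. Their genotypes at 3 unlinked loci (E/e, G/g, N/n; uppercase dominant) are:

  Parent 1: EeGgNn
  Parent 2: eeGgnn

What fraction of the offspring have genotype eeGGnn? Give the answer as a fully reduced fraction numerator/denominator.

P(eeGGnn) = 1/16

EeGgNn gametes: EGN×1, EGn×1, EgN×1, Egn×1, eGN×1, eGn×1, egN×1, egn×1
eeGgnn gametes: eGn×4, egn×4
EeGgNn×eeGgnn grid (8·8=64): EeGGNn=4 EeGGnn=4 EeGgNn=8 EeGgnn=8 EeggNn=4 Eeggnn=4 eeGGNn=4 eeGGnn=4 eeGgNn=8 eeGgnn=8 eeggNn=4 eeggnn=4
eeGGnn hits 4/64; gcd=4; 4÷4/64÷4 = 1/16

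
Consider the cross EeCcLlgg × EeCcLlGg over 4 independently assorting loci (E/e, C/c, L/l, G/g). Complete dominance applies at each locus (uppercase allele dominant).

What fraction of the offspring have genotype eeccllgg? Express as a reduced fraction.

P(eeccllgg) = 1/128

EeCcLlgg gametes: ECLg×2, EClg×2, EcLg×2, Eclg×2, eCLg×2, eClg×2, ecLg×2, eclg×2
EeCcLlGg gametes: ECLG×1, ECLg×1, EClG×1, EClg×1, EcLG×1, EcLg×1, EclG×1, Eclg×1, eCLG×1, eCLg×1, eClG×1, eClg×1, ecLG×1, ecLg×1, eclG×1, eclg×1
EeCcLlgg×EeCcLlGg grid (16·16=256): EECCLLGg=2 EECCLLgg=2 EECCLlGg=4 EECCLlgg=4 EECCllGg=2 EECCllgg=2 EECcLLGg=4 EECcLLgg=4 EECcLlGg=8 EECcLlgg=8 EECcllGg=4 EECcllgg=4 EEccLLGg=2 EEccLLgg=2 EEccLlGg=4 EEccLlgg=4 EEccllGg=2 EEccllgg=2 EeCCLLGg=4 EeCCLLgg=4 EeCCLlGg=8 EeCCLlgg=8 EeCCllGg=4 EeCCllgg=4 EeCcLLGg=8 EeCcLLgg=8 EeCcLlGg=16 EeCcLlgg=16 EeCcllGg=8 EeCcllgg=8 EeccLLGg=4 EeccLLgg=4 EeccLlGg=8 EeccLlgg=8 EeccllGg=4 Eeccllgg=4 eeCCLLGg=2 eeCCLLgg=2 eeCCLlGg=4 eeCCLlgg=4 eeCCllGg=2 eeCCllgg=2 eeCcLLGg=4 eeCcLLgg=4 eeCcLlGg=8 eeCcLlgg=8 eeCcllGg=4 eeCcllgg=4 eeccLLGg=2 eeccLLgg=2 eeccLlGg=4 eeccLlgg=4 eeccllGg=2 eeccllgg=2
eeccllgg hits 2/256; gcd=2; 2÷2/256÷2 = 1/128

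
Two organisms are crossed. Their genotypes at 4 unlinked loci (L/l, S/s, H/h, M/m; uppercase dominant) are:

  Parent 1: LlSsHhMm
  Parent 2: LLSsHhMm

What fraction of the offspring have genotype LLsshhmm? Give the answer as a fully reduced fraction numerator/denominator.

P(LLsshhmm) = 1/128

LlSsHhMm gametes: LSHM×1, LSHm×1, LShM×1, LShm×1, LsHM×1, LsHm×1, LshM×1, Lshm×1, lSHM×1, lSHm×1, lShM×1, lShm×1, lsHM×1, lsHm×1, lshM×1, lshm×1
LLSsHhMm gametes: LSHM×2, LSHm×2, LShM×2, LShm×2, LsHM×2, LsHm×2, LshM×2, Lshm×2
LlSsHhMm×LLSsHhMm grid (16·16=256): LLSSHHMM=2 LLSSHHMm=4 LLSSHHmm=2 LLSSHhMM=4 LLSSHhMm=8 LLSSHhmm=4 LLSShhMM=2 LLSShhMm=4 LLSShhmm=2 LLSsHHMM=4 LLSsHHMm=8 LLSsHHmm=4 LLSsHhMM=8 LLSsHhMm=16 LLSsHhmm=8 LLSshhMM=4 LLSshhMm=8 LLSshhmm=4 LLssHHMM=2 LLssHHMm=4 LLssHHmm=2 LLssHhMM=4 LLssHhMm=8 LLssHhmm=4 LLsshhMM=2 LLsshhMm=4 LLsshhmm=2 LlSSHHMM=2 LlSSHHMm=4 LlSSHHmm=2 LlSSHhMM=4 LlSSHhMm=8 LlSSHhmm=4 LlSShhMM=2 LlSShhMm=4 LlSShhmm=2 LlSsHHMM=4 LlSsHHMm=8 LlSsHHmm=4 LlSsHhMM=8 LlSsHhMm=16 LlSsHhmm=8 LlSshhMM=4 LlSshhMm=8 LlSshhmm=4 LlssHHMM=2 LlssHHMm=4 LlssHHmm=2 LlssHhMM=4 LlssHhMm=8 LlssHhmm=4 LlsshhMM=2 LlsshhMm=4 Llsshhmm=2
LLsshhmm hits 2/256; gcd=2; 2÷2/256÷2 = 1/128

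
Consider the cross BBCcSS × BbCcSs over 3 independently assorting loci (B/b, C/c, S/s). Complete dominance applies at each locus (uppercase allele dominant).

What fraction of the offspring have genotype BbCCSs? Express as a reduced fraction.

P(BbCCSs) = 1/16

BBCcSS gametes: BCS×4, BcS×4
BbCcSs gametes: BCS×1, BCs×1, BcS×1, Bcs×1, bCS×1, bCs×1, bcS×1, bcs×1
BBCcSS×BbCcSs grid (8·8=64): BBCCSS=4 BBCCSs=4 BBCcSS=8 BBCcSs=8 BBccSS=4 BBccSs=4 BbCCSS=4 BbCCSs=4 BbCcSS=8 BbCcSs=8 BbccSS=4 BbccSs=4
BbCCSs hits 4/64; gcd=4; 4÷4/64÷4 = 1/16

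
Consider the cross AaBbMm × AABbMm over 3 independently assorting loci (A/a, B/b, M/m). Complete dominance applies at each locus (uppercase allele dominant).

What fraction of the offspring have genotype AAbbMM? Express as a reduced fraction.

AaBbMm gametes: ABM×1, ABm×1, AbM×1, Abm×1, aBM×1, aBm×1, abM×1, abm×1
AABbMm gametes: ABM×2, ABm×2, AbM×2, Abm×2
AaBbMm×AABbMm grid (8·8=64): AABBMM=2 AABBMm=4 AABBmm=2 AABbMM=4 AABbMm=8 AABbmm=4 AAbbMM=2 AAbbMm=4 AAbbmm=2 AaBBMM=2 AaBBMm=4 AaBBmm=2 AaBbMM=4 AaBbMm=8 AaBbmm=4 AabbMM=2 AabbMm=4 Aabbmm=2
AAbbMM hits 2/64; gcd=2; 2÷2/64÷2 = 1/32

P(AAbbMM) = 1/32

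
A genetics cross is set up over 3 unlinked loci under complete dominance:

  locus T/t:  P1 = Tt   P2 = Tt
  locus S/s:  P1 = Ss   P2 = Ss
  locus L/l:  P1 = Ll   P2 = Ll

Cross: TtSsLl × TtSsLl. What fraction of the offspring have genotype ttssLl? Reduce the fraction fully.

TtSsLl gametes: TSL×1, TSl×1, TsL×1, Tsl×1, tSL×1, tSl×1, tsL×1, tsl×1
TtSsLl gametes: TSL×1, TSl×1, TsL×1, Tsl×1, tSL×1, tSl×1, tsL×1, tsl×1
TtSsLl×TtSsLl grid (8·8=64): TTSSLL=1 TTSSLl=2 TTSSll=1 TTSsLL=2 TTSsLl=4 TTSsll=2 TTssLL=1 TTssLl=2 TTssll=1 TtSSLL=2 TtSSLl=4 TtSSll=2 TtSsLL=4 TtSsLl=8 TtSsll=4 TtssLL=2 TtssLl=4 Ttssll=2 ttSSLL=1 ttSSLl=2 ttSSll=1 ttSsLL=2 ttSsLl=4 ttSsll=2 ttssLL=1 ttssLl=2 ttssll=1
ttssLl hits 2/64; gcd=2; 2÷2/64÷2 = 1/32

P(ttssLl) = 1/32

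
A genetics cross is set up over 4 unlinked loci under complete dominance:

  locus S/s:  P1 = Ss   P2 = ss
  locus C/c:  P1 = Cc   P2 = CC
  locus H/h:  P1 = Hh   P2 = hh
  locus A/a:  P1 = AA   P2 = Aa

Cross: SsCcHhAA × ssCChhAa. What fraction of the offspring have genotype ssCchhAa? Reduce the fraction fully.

SsCcHhAA gametes: SCHA×2, SChA×2, ScHA×2, SchA×2, sCHA×2, sChA×2, scHA×2, schA×2
ssCChhAa gametes: sChA×8, sCha×8
SsCcHhAA×ssCChhAa grid (16·16=256): SsCCHhAA=16 SsCCHhAa=16 SsCChhAA=16 SsCChhAa=16 SsCcHhAA=16 SsCcHhAa=16 SsCchhAA=16 SsCchhAa=16 ssCCHhAA=16 ssCCHhAa=16 ssCChhAA=16 ssCChhAa=16 ssCcHhAA=16 ssCcHhAa=16 ssCchhAA=16 ssCchhAa=16
ssCchhAa hits 16/256; gcd=16; 16÷16/256÷16 = 1/16

P(ssCchhAa) = 1/16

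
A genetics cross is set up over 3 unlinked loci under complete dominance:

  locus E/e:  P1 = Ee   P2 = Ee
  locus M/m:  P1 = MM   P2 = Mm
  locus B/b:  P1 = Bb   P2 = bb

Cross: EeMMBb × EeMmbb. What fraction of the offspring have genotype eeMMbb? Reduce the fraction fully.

P(eeMMbb) = 1/16

EeMMBb gametes: EMB×2, EMb×2, eMB×2, eMb×2
EeMmbb gametes: EMb×2, Emb×2, eMb×2, emb×2
EeMMBb×EeMmbb grid (8·8=64): EEMMBb=4 EEMMbb=4 EEMmBb=4 EEMmbb=4 EeMMBb=8 EeMMbb=8 EeMmBb=8 EeMmbb=8 eeMMBb=4 eeMMbb=4 eeMmBb=4 eeMmbb=4
eeMMbb hits 4/64; gcd=4; 4÷4/64÷4 = 1/16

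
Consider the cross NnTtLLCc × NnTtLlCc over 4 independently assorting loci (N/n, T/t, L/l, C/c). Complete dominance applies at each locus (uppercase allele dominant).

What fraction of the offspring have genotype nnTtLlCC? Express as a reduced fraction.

P(nnTtLlCC) = 1/64

NnTtLLCc gametes: NTLC×2, NTLc×2, NtLC×2, NtLc×2, nTLC×2, nTLc×2, ntLC×2, ntLc×2
NnTtLlCc gametes: NTLC×1, NTLc×1, NTlC×1, NTlc×1, NtLC×1, NtLc×1, NtlC×1, Ntlc×1, nTLC×1, nTLc×1, nTlC×1, nTlc×1, ntLC×1, ntLc×1, ntlC×1, ntlc×1
NnTtLLCc×NnTtLlCc grid (16·16=256): NNTTLLCC=2 NNTTLLCc=4 NNTTLLcc=2 NNTTLlCC=2 NNTTLlCc=4 NNTTLlcc=2 NNTtLLCC=4 NNTtLLCc=8 NNTtLLcc=4 NNTtLlCC=4 NNTtLlCc=8 NNTtLlcc=4 NNttLLCC=2 NNttLLCc=4 NNttLLcc=2 NNttLlCC=2 NNttLlCc=4 NNttLlcc=2 NnTTLLCC=4 NnTTLLCc=8 NnTTLLcc=4 NnTTLlCC=4 NnTTLlCc=8 NnTTLlcc=4 NnTtLLCC=8 NnTtLLCc=16 NnTtLLcc=8 NnTtLlCC=8 NnTtLlCc=16 NnTtLlcc=8 NnttLLCC=4 NnttLLCc=8 NnttLLcc=4 NnttLlCC=4 NnttLlCc=8 NnttLlcc=4 nnTTLLCC=2 nnTTLLCc=4 nnTTLLcc=2 nnTTLlCC=2 nnTTLlCc=4 nnTTLlcc=2 nnTtLLCC=4 nnTtLLCc=8 nnTtLLcc=4 nnTtLlCC=4 nnTtLlCc=8 nnTtLlcc=4 nnttLLCC=2 nnttLLCc=4 nnttLLcc=2 nnttLlCC=2 nnttLlCc=4 nnttLlcc=2
nnTtLlCC hits 4/256; gcd=4; 4÷4/256÷4 = 1/64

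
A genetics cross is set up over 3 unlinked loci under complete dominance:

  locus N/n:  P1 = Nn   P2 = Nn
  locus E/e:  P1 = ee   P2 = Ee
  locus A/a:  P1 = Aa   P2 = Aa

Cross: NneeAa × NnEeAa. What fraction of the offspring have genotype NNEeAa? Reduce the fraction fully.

NneeAa gametes: NeA×2, Nea×2, neA×2, nea×2
NnEeAa gametes: NEA×1, NEa×1, NeA×1, Nea×1, nEA×1, nEa×1, neA×1, nea×1
NneeAa×NnEeAa grid (8·8=64): NNEeAA=2 NNEeAa=4 NNEeaa=2 NNeeAA=2 NNeeAa=4 NNeeaa=2 NnEeAA=4 NnEeAa=8 NnEeaa=4 NneeAA=4 NneeAa=8 Nneeaa=4 nnEeAA=2 nnEeAa=4 nnEeaa=2 nneeAA=2 nneeAa=4 nneeaa=2
NNEeAa hits 4/64; gcd=4; 4÷4/64÷4 = 1/16

P(NNEeAa) = 1/16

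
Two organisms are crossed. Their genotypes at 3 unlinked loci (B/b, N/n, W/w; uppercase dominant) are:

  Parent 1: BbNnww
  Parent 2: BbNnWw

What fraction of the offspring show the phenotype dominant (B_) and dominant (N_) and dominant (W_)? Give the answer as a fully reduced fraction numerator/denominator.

BbNnww gametes: BNw×2, Bnw×2, bNw×2, bnw×2
BbNnWw gametes: BNW×1, BNw×1, BnW×1, Bnw×1, bNW×1, bNw×1, bnW×1, bnw×1
BbNnww×BbNnWw grid (8·8=64): BBNNWw=2 BBNNww=2 BBNnWw=4 BBNnww=4 BBnnWw=2 BBnnww=2 BbNNWw=4 BbNNww=4 BbNnWw=8 BbNnww=8 BbnnWw=4 Bbnnww=4 bbNNWw=2 bbNNww=2 bbNnWw=4 bbNnww=4 bbnnWw=2 bbnnww=2
B_ N_ W_ hits 18/64; gcd=2; 18÷2/64÷2 = 9/32

P(B_ N_ W_) = 9/32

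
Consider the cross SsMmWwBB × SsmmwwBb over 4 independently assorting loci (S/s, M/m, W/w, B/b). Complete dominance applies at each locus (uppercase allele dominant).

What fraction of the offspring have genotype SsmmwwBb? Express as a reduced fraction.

P(SsmmwwBb) = 1/16

SsMmWwBB gametes: SMWB×2, SMwB×2, SmWB×2, SmwB×2, sMWB×2, sMwB×2, smWB×2, smwB×2
SsmmwwBb gametes: SmwB×4, Smwb×4, smwB×4, smwb×4
SsMmWwBB×SsmmwwBb grid (16·16=256): SSMmWwBB=8 SSMmWwBb=8 SSMmwwBB=8 SSMmwwBb=8 SSmmWwBB=8 SSmmWwBb=8 SSmmwwBB=8 SSmmwwBb=8 SsMmWwBB=16 SsMmWwBb=16 SsMmwwBB=16 SsMmwwBb=16 SsmmWwBB=16 SsmmWwBb=16 SsmmwwBB=16 SsmmwwBb=16 ssMmWwBB=8 ssMmWwBb=8 ssMmwwBB=8 ssMmwwBb=8 ssmmWwBB=8 ssmmWwBb=8 ssmmwwBB=8 ssmmwwBb=8
SsmmwwBb hits 16/256; gcd=16; 16÷16/256÷16 = 1/16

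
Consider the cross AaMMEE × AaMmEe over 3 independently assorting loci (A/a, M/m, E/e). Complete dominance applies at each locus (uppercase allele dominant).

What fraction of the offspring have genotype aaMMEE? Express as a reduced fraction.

AaMMEE gametes: AME×4, aME×4
AaMmEe gametes: AME×1, AMe×1, AmE×1, Ame×1, aME×1, aMe×1, amE×1, ame×1
AaMMEE×AaMmEe grid (8·8=64): AAMMEE=4 AAMMEe=4 AAMmEE=4 AAMmEe=4 AaMMEE=8 AaMMEe=8 AaMmEE=8 AaMmEe=8 aaMMEE=4 aaMMEe=4 aaMmEE=4 aaMmEe=4
aaMMEE hits 4/64; gcd=4; 4÷4/64÷4 = 1/16

P(aaMMEE) = 1/16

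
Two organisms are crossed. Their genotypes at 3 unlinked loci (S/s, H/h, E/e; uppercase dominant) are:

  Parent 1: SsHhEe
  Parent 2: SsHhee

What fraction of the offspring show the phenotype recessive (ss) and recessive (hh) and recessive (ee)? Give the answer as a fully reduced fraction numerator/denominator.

P(ss hh ee) = 1/32

SsHhEe gametes: SHE×1, SHe×1, ShE×1, She×1, sHE×1, sHe×1, shE×1, she×1
SsHhee gametes: SHe×2, She×2, sHe×2, she×2
SsHhEe×SsHhee grid (8·8=64): SSHHEe=2 SSHHee=2 SSHhEe=4 SSHhee=4 SShhEe=2 SShhee=2 SsHHEe=4 SsHHee=4 SsHhEe=8 SsHhee=8 SshhEe=4 Sshhee=4 ssHHEe=2 ssHHee=2 ssHhEe=4 ssHhee=4 sshhEe=2 sshhee=2
ss hh ee hits 2/64; gcd=2; 2÷2/64÷2 = 1/32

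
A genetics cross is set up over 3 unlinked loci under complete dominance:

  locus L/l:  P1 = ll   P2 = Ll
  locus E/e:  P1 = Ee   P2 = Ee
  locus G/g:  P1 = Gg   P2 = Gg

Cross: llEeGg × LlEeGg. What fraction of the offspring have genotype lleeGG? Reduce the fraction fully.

llEeGg gametes: lEG×2, lEg×2, leG×2, leg×2
LlEeGg gametes: LEG×1, LEg×1, LeG×1, Leg×1, lEG×1, lEg×1, leG×1, leg×1
llEeGg×LlEeGg grid (8·8=64): LlEEGG=2 LlEEGg=4 LlEEgg=2 LlEeGG=4 LlEeGg=8 LlEegg=4 LleeGG=2 LleeGg=4 Lleegg=2 llEEGG=2 llEEGg=4 llEEgg=2 llEeGG=4 llEeGg=8 llEegg=4 lleeGG=2 lleeGg=4 lleegg=2
lleeGG hits 2/64; gcd=2; 2÷2/64÷2 = 1/32

P(lleeGG) = 1/32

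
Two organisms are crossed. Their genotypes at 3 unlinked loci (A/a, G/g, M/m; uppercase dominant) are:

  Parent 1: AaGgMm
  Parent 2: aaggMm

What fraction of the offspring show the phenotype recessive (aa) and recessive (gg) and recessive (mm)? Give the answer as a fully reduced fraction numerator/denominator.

P(aa gg mm) = 1/16

AaGgMm gametes: AGM×1, AGm×1, AgM×1, Agm×1, aGM×1, aGm×1, agM×1, agm×1
aaggMm gametes: agM×4, agm×4
AaGgMm×aaggMm grid (8·8=64): AaGgMM=4 AaGgMm=8 AaGgmm=4 AaggMM=4 AaggMm=8 Aaggmm=4 aaGgMM=4 aaGgMm=8 aaGgmm=4 aaggMM=4 aaggMm=8 aaggmm=4
aa gg mm hits 4/64; gcd=4; 4÷4/64÷4 = 1/16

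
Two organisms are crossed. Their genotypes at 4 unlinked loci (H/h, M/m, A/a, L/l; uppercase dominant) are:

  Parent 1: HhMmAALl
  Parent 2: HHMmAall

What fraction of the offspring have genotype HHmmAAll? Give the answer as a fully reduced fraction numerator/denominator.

P(HHmmAAll) = 1/32

HhMmAALl gametes: HMAL×2, HMAl×2, HmAL×2, HmAl×2, hMAL×2, hMAl×2, hmAL×2, hmAl×2
HHMmAall gametes: HMAl×4, HMal×4, HmAl×4, Hmal×4
HhMmAALl×HHMmAall grid (16·16=256): HHMMAALl=8 HHMMAAll=8 HHMMAaLl=8 HHMMAall=8 HHMmAALl=16 HHMmAAll=16 HHMmAaLl=16 HHMmAall=16 HHmmAALl=8 HHmmAAll=8 HHmmAaLl=8 HHmmAall=8 HhMMAALl=8 HhMMAAll=8 HhMMAaLl=8 HhMMAall=8 HhMmAALl=16 HhMmAAll=16 HhMmAaLl=16 HhMmAall=16 HhmmAALl=8 HhmmAAll=8 HhmmAaLl=8 HhmmAall=8
HHmmAAll hits 8/256; gcd=8; 8÷8/256÷8 = 1/32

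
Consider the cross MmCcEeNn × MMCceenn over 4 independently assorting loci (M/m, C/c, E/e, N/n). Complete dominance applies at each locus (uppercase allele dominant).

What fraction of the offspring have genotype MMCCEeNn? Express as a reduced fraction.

MmCcEeNn gametes: MCEN×1, MCEn×1, MCeN×1, MCen×1, McEN×1, McEn×1, MceN×1, Mcen×1, mCEN×1, mCEn×1, mCeN×1, mCen×1, mcEN×1, mcEn×1, mceN×1, mcen×1
MMCceenn gametes: MCen×8, Mcen×8
MmCcEeNn×MMCceenn grid (16·16=256): MMCCEeNn=8 MMCCEenn=8 MMCCeeNn=8 MMCCeenn=8 MMCcEeNn=16 MMCcEenn=16 MMCceeNn=16 MMCceenn=16 MMccEeNn=8 MMccEenn=8 MMcceeNn=8 MMcceenn=8 MmCCEeNn=8 MmCCEenn=8 MmCCeeNn=8 MmCCeenn=8 MmCcEeNn=16 MmCcEenn=16 MmCceeNn=16 MmCceenn=16 MmccEeNn=8 MmccEenn=8 MmcceeNn=8 Mmcceenn=8
MMCCEeNn hits 8/256; gcd=8; 8÷8/256÷8 = 1/32

P(MMCCEeNn) = 1/32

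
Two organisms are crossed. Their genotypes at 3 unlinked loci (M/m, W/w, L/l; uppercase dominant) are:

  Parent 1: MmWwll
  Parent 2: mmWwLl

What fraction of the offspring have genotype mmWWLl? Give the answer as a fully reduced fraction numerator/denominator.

MmWwll gametes: MWl×2, Mwl×2, mWl×2, mwl×2
mmWwLl gametes: mWL×2, mWl×2, mwL×2, mwl×2
MmWwll×mmWwLl grid (8·8=64): MmWWLl=4 MmWWll=4 MmWwLl=8 MmWwll=8 MmwwLl=4 Mmwwll=4 mmWWLl=4 mmWWll=4 mmWwLl=8 mmWwll=8 mmwwLl=4 mmwwll=4
mmWWLl hits 4/64; gcd=4; 4÷4/64÷4 = 1/16

P(mmWWLl) = 1/16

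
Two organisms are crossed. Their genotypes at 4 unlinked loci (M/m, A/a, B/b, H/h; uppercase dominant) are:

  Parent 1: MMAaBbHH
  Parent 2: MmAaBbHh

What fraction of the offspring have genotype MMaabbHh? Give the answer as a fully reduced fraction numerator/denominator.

MMAaBbHH gametes: MABH×4, MAbH×4, MaBH×4, MabH×4
MmAaBbHh gametes: MABH×1, MABh×1, MAbH×1, MAbh×1, MaBH×1, MaBh×1, MabH×1, Mabh×1, mABH×1, mABh×1, mAbH×1, mAbh×1, maBH×1, maBh×1, mabH×1, mabh×1
MMAaBbHH×MmAaBbHh grid (16·16=256): MMAABBHH=4 MMAABBHh=4 MMAABbHH=8 MMAABbHh=8 MMAAbbHH=4 MMAAbbHh=4 MMAaBBHH=8 MMAaBBHh=8 MMAaBbHH=16 MMAaBbHh=16 MMAabbHH=8 MMAabbHh=8 MMaaBBHH=4 MMaaBBHh=4 MMaaBbHH=8 MMaaBbHh=8 MMaabbHH=4 MMaabbHh=4 MmAABBHH=4 MmAABBHh=4 MmAABbHH=8 MmAABbHh=8 MmAAbbHH=4 MmAAbbHh=4 MmAaBBHH=8 MmAaBBHh=8 MmAaBbHH=16 MmAaBbHh=16 MmAabbHH=8 MmAabbHh=8 MmaaBBHH=4 MmaaBBHh=4 MmaaBbHH=8 MmaaBbHh=8 MmaabbHH=4 MmaabbHh=4
MMaabbHh hits 4/256; gcd=4; 4÷4/256÷4 = 1/64

P(MMaabbHh) = 1/64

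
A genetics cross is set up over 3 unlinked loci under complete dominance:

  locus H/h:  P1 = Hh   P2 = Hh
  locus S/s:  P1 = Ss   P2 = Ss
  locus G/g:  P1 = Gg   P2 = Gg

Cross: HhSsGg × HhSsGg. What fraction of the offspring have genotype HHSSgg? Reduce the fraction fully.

HhSsGg gametes: HSG×1, HSg×1, HsG×1, Hsg×1, hSG×1, hSg×1, hsG×1, hsg×1
HhSsGg gametes: HSG×1, HSg×1, HsG×1, Hsg×1, hSG×1, hSg×1, hsG×1, hsg×1
HhSsGg×HhSsGg grid (8·8=64): HHSSGG=1 HHSSGg=2 HHSSgg=1 HHSsGG=2 HHSsGg=4 HHSsgg=2 HHssGG=1 HHssGg=2 HHssgg=1 HhSSGG=2 HhSSGg=4 HhSSgg=2 HhSsGG=4 HhSsGg=8 HhSsgg=4 HhssGG=2 HhssGg=4 Hhssgg=2 hhSSGG=1 hhSSGg=2 hhSSgg=1 hhSsGG=2 hhSsGg=4 hhSsgg=2 hhssGG=1 hhssGg=2 hhssgg=1
HHSSgg hits 1/64; gcd=1; 1÷1/64÷1 = 1/64

P(HHSSgg) = 1/64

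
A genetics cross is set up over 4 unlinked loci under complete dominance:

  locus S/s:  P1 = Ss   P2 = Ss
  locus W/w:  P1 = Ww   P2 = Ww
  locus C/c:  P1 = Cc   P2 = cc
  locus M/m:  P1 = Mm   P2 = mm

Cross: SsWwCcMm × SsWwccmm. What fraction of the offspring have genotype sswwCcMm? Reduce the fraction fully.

SsWwCcMm gametes: SWCM×1, SWCm×1, SWcM×1, SWcm×1, SwCM×1, SwCm×1, SwcM×1, Swcm×1, sWCM×1, sWCm×1, sWcM×1, sWcm×1, swCM×1, swCm×1, swcM×1, swcm×1
SsWwccmm gametes: SWcm×4, Swcm×4, sWcm×4, swcm×4
SsWwCcMm×SsWwccmm grid (16·16=256): SSWWCcMm=4 SSWWCcmm=4 SSWWccMm=4 SSWWccmm=4 SSWwCcMm=8 SSWwCcmm=8 SSWwccMm=8 SSWwccmm=8 SSwwCcMm=4 SSwwCcmm=4 SSwwccMm=4 SSwwccmm=4 SsWWCcMm=8 SsWWCcmm=8 SsWWccMm=8 SsWWccmm=8 SsWwCcMm=16 SsWwCcmm=16 SsWwccMm=16 SsWwccmm=16 SswwCcMm=8 SswwCcmm=8 SswwccMm=8 Sswwccmm=8 ssWWCcMm=4 ssWWCcmm=4 ssWWccMm=4 ssWWccmm=4 ssWwCcMm=8 ssWwCcmm=8 ssWwccMm=8 ssWwccmm=8 sswwCcMm=4 sswwCcmm=4 sswwccMm=4 sswwccmm=4
sswwCcMm hits 4/256; gcd=4; 4÷4/256÷4 = 1/64

P(sswwCcMm) = 1/64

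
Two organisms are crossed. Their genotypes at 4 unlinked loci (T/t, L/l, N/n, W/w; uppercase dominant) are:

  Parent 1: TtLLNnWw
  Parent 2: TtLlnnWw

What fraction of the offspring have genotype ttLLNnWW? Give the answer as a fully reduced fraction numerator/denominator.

P(ttLLNnWW) = 1/64

TtLLNnWw gametes: TLNW×2, TLNw×2, TLnW×2, TLnw×2, tLNW×2, tLNw×2, tLnW×2, tLnw×2
TtLlnnWw gametes: TLnW×2, TLnw×2, TlnW×2, Tlnw×2, tLnW×2, tLnw×2, tlnW×2, tlnw×2
TtLLNnWw×TtLlnnWw grid (16·16=256): TTLLNnWW=4 TTLLNnWw=8 TTLLNnww=4 TTLLnnWW=4 TTLLnnWw=8 TTLLnnww=4 TTLlNnWW=4 TTLlNnWw=8 TTLlNnww=4 TTLlnnWW=4 TTLlnnWw=8 TTLlnnww=4 TtLLNnWW=8 TtLLNnWw=16 TtLLNnww=8 TtLLnnWW=8 TtLLnnWw=16 TtLLnnww=8 TtLlNnWW=8 TtLlNnWw=16 TtLlNnww=8 TtLlnnWW=8 TtLlnnWw=16 TtLlnnww=8 ttLLNnWW=4 ttLLNnWw=8 ttLLNnww=4 ttLLnnWW=4 ttLLnnWw=8 ttLLnnww=4 ttLlNnWW=4 ttLlNnWw=8 ttLlNnww=4 ttLlnnWW=4 ttLlnnWw=8 ttLlnnww=4
ttLLNnWW hits 4/256; gcd=4; 4÷4/256÷4 = 1/64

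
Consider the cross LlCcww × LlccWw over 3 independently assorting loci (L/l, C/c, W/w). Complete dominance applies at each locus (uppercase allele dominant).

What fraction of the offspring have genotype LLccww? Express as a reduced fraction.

LlCcww gametes: LCw×2, Lcw×2, lCw×2, lcw×2
LlccWw gametes: LcW×2, Lcw×2, lcW×2, lcw×2
LlCcww×LlccWw grid (8·8=64): LLCcWw=4 LLCcww=4 LLccWw=4 LLccww=4 LlCcWw=8 LlCcww=8 LlccWw=8 Llccww=8 llCcWw=4 llCcww=4 llccWw=4 llccww=4
LLccww hits 4/64; gcd=4; 4÷4/64÷4 = 1/16

P(LLccww) = 1/16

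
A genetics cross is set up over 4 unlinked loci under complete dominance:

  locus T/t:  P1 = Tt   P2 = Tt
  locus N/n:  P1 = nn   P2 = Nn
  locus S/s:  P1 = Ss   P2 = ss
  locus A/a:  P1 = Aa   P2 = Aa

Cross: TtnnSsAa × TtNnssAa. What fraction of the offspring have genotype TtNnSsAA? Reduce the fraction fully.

TtnnSsAa gametes: TnSA×2, TnSa×2, TnsA×2, Tnsa×2, tnSA×2, tnSa×2, tnsA×2, tnsa×2
TtNnssAa gametes: TNsA×2, TNsa×2, TnsA×2, Tnsa×2, tNsA×2, tNsa×2, tnsA×2, tnsa×2
TtnnSsAa×TtNnssAa grid (16·16=256): TTNnSsAA=4 TTNnSsAa=8 TTNnSsaa=4 TTNnssAA=4 TTNnssAa=8 TTNnssaa=4 TTnnSsAA=4 TTnnSsAa=8 TTnnSsaa=4 TTnnssAA=4 TTnnssAa=8 TTnnssaa=4 TtNnSsAA=8 TtNnSsAa=16 TtNnSsaa=8 TtNnssAA=8 TtNnssAa=16 TtNnssaa=8 TtnnSsAA=8 TtnnSsAa=16 TtnnSsaa=8 TtnnssAA=8 TtnnssAa=16 Ttnnssaa=8 ttNnSsAA=4 ttNnSsAa=8 ttNnSsaa=4 ttNnssAA=4 ttNnssAa=8 ttNnssaa=4 ttnnSsAA=4 ttnnSsAa=8 ttnnSsaa=4 ttnnssAA=4 ttnnssAa=8 ttnnssaa=4
TtNnSsAA hits 8/256; gcd=8; 8÷8/256÷8 = 1/32

P(TtNnSsAA) = 1/32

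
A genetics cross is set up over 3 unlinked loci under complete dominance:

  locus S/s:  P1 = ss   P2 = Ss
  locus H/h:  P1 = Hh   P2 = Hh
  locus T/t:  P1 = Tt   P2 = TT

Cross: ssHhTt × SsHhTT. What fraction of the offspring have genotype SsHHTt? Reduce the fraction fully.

P(SsHHTt) = 1/16

ssHhTt gametes: sHT×2, sHt×2, shT×2, sht×2
SsHhTT gametes: SHT×2, ShT×2, sHT×2, shT×2
ssHhTt×SsHhTT grid (8·8=64): SsHHTT=4 SsHHTt=4 SsHhTT=8 SsHhTt=8 SshhTT=4 SshhTt=4 ssHHTT=4 ssHHTt=4 ssHhTT=8 ssHhTt=8 sshhTT=4 sshhTt=4
SsHHTt hits 4/64; gcd=4; 4÷4/64÷4 = 1/16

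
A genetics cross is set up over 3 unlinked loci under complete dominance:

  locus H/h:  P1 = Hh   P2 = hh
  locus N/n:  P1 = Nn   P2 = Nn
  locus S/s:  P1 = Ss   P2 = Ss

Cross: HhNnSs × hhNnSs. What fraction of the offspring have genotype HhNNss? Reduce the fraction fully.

P(HhNNss) = 1/32

HhNnSs gametes: HNS×1, HNs×1, HnS×1, Hns×1, hNS×1, hNs×1, hnS×1, hns×1
hhNnSs gametes: hNS×2, hNs×2, hnS×2, hns×2
HhNnSs×hhNnSs grid (8·8=64): HhNNSS=2 HhNNSs=4 HhNNss=2 HhNnSS=4 HhNnSs=8 HhNnss=4 HhnnSS=2 HhnnSs=4 Hhnnss=2 hhNNSS=2 hhNNSs=4 hhNNss=2 hhNnSS=4 hhNnSs=8 hhNnss=4 hhnnSS=2 hhnnSs=4 hhnnss=2
HhNNss hits 2/64; gcd=2; 2÷2/64÷2 = 1/32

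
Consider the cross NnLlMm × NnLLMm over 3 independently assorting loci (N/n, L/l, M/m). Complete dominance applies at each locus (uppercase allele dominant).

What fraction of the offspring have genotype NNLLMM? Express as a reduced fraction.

P(NNLLMM) = 1/32

NnLlMm gametes: NLM×1, NLm×1, NlM×1, Nlm×1, nLM×1, nLm×1, nlM×1, nlm×1
NnLLMm gametes: NLM×2, NLm×2, nLM×2, nLm×2
NnLlMm×NnLLMm grid (8·8=64): NNLLMM=2 NNLLMm=4 NNLLmm=2 NNLlMM=2 NNLlMm=4 NNLlmm=2 NnLLMM=4 NnLLMm=8 NnLLmm=4 NnLlMM=4 NnLlMm=8 NnLlmm=4 nnLLMM=2 nnLLMm=4 nnLLmm=2 nnLlMM=2 nnLlMm=4 nnLlmm=2
NNLLMM hits 2/64; gcd=2; 2÷2/64÷2 = 1/32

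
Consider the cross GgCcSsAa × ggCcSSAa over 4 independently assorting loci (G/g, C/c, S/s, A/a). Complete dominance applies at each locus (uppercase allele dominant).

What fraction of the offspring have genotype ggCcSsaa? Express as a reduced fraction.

GgCcSsAa gametes: GCSA×1, GCSa×1, GCsA×1, GCsa×1, GcSA×1, GcSa×1, GcsA×1, Gcsa×1, gCSA×1, gCSa×1, gCsA×1, gCsa×1, gcSA×1, gcSa×1, gcsA×1, gcsa×1
ggCcSSAa gametes: gCSA×4, gCSa×4, gcSA×4, gcSa×4
GgCcSsAa×ggCcSSAa grid (16·16=256): GgCCSSAA=4 GgCCSSAa=8 GgCCSSaa=4 GgCCSsAA=4 GgCCSsAa=8 GgCCSsaa=4 GgCcSSAA=8 GgCcSSAa=16 GgCcSSaa=8 GgCcSsAA=8 GgCcSsAa=16 GgCcSsaa=8 GgccSSAA=4 GgccSSAa=8 GgccSSaa=4 GgccSsAA=4 GgccSsAa=8 GgccSsaa=4 ggCCSSAA=4 ggCCSSAa=8 ggCCSSaa=4 ggCCSsAA=4 ggCCSsAa=8 ggCCSsaa=4 ggCcSSAA=8 ggCcSSAa=16 ggCcSSaa=8 ggCcSsAA=8 ggCcSsAa=16 ggCcSsaa=8 ggccSSAA=4 ggccSSAa=8 ggccSSaa=4 ggccSsAA=4 ggccSsAa=8 ggccSsaa=4
ggCcSsaa hits 8/256; gcd=8; 8÷8/256÷8 = 1/32

P(ggCcSsaa) = 1/32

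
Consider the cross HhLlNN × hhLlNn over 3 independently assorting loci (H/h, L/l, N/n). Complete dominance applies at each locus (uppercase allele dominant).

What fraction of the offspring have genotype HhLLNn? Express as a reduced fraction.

P(HhLLNn) = 1/16

HhLlNN gametes: HLN×2, HlN×2, hLN×2, hlN×2
hhLlNn gametes: hLN×2, hLn×2, hlN×2, hln×2
HhLlNN×hhLlNn grid (8·8=64): HhLLNN=4 HhLLNn=4 HhLlNN=8 HhLlNn=8 HhllNN=4 HhllNn=4 hhLLNN=4 hhLLNn=4 hhLlNN=8 hhLlNn=8 hhllNN=4 hhllNn=4
HhLLNn hits 4/64; gcd=4; 4÷4/64÷4 = 1/16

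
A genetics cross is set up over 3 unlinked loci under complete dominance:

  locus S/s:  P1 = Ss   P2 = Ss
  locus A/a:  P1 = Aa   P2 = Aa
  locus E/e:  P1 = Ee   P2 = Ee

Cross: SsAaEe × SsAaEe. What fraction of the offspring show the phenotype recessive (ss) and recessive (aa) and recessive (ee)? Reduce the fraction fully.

SsAaEe gametes: SAE×1, SAe×1, SaE×1, Sae×1, sAE×1, sAe×1, saE×1, sae×1
SsAaEe gametes: SAE×1, SAe×1, SaE×1, Sae×1, sAE×1, sAe×1, saE×1, sae×1
SsAaEe×SsAaEe grid (8·8=64): SSAAEE=1 SSAAEe=2 SSAAee=1 SSAaEE=2 SSAaEe=4 SSAaee=2 SSaaEE=1 SSaaEe=2 SSaaee=1 SsAAEE=2 SsAAEe=4 SsAAee=2 SsAaEE=4 SsAaEe=8 SsAaee=4 SsaaEE=2 SsaaEe=4 Ssaaee=2 ssAAEE=1 ssAAEe=2 ssAAee=1 ssAaEE=2 ssAaEe=4 ssAaee=2 ssaaEE=1 ssaaEe=2 ssaaee=1
ss aa ee hits 1/64; gcd=1; 1÷1/64÷1 = 1/64

P(ss aa ee) = 1/64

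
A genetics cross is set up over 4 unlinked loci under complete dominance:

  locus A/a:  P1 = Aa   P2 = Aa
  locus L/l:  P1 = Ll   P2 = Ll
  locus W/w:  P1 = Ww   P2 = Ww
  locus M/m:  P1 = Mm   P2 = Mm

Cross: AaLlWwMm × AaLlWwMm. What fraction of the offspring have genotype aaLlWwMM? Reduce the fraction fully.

P(aaLlWwMM) = 1/64

AaLlWwMm gametes: ALWM×1, ALWm×1, ALwM×1, ALwm×1, AlWM×1, AlWm×1, AlwM×1, Alwm×1, aLWM×1, aLWm×1, aLwM×1, aLwm×1, alWM×1, alWm×1, alwM×1, alwm×1
AaLlWwMm gametes: ALWM×1, ALWm×1, ALwM×1, ALwm×1, AlWM×1, AlWm×1, AlwM×1, Alwm×1, aLWM×1, aLWm×1, aLwM×1, aLwm×1, alWM×1, alWm×1, alwM×1, alwm×1
AaLlWwMm×AaLlWwMm grid (16·16=256): AALLWWMM=1 AALLWWMm=2 AALLWWmm=1 AALLWwMM=2 AALLWwMm=4 AALLWwmm=2 AALLwwMM=1 AALLwwMm=2 AALLwwmm=1 AALlWWMM=2 AALlWWMm=4 AALlWWmm=2 AALlWwMM=4 AALlWwMm=8 AALlWwmm=4 AALlwwMM=2 AALlwwMm=4 AALlwwmm=2 AAllWWMM=1 AAllWWMm=2 AAllWWmm=1 AAllWwMM=2 AAllWwMm=4 AAllWwmm=2 AAllwwMM=1 AAllwwMm=2 AAllwwmm=1 AaLLWWMM=2 AaLLWWMm=4 AaLLWWmm=2 AaLLWwMM=4 AaLLWwMm=8 AaLLWwmm=4 AaLLwwMM=2 AaLLwwMm=4 AaLLwwmm=2 AaLlWWMM=4 AaLlWWMm=8 AaLlWWmm=4 AaLlWwMM=8 AaLlWwMm=16 AaLlWwmm=8 AaLlwwMM=4 AaLlwwMm=8 AaLlwwmm=4 AallWWMM=2 AallWWMm=4 AallWWmm=2 AallWwMM=4 AallWwMm=8 AallWwmm=4 AallwwMM=2 AallwwMm=4 Aallwwmm=2 aaLLWWMM=1 aaLLWWMm=2 aaLLWWmm=1 aaLLWwMM=2 aaLLWwMm=4 aaLLWwmm=2 aaLLwwMM=1 aaLLwwMm=2 aaLLwwmm=1 aaLlWWMM=2 aaLlWWMm=4 aaLlWWmm=2 aaLlWwMM=4 aaLlWwMm=8 aaLlWwmm=4 aaLlwwMM=2 aaLlwwMm=4 aaLlwwmm=2 aallWWMM=1 aallWWMm=2 aallWWmm=1 aallWwMM=2 aallWwMm=4 aallWwmm=2 aallwwMM=1 aallwwMm=2 aallwwmm=1
aaLlWwMM hits 4/256; gcd=4; 4÷4/256÷4 = 1/64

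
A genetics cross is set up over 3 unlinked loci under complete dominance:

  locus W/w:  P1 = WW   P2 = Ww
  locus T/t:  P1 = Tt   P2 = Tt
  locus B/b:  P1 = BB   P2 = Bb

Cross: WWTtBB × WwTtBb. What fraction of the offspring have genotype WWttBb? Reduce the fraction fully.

WWTtBB gametes: WTB×4, WtB×4
WwTtBb gametes: WTB×1, WTb×1, WtB×1, Wtb×1, wTB×1, wTb×1, wtB×1, wtb×1
WWTtBB×WwTtBb grid (8·8=64): WWTTBB=4 WWTTBb=4 WWTtBB=8 WWTtBb=8 WWttBB=4 WWttBb=4 WwTTBB=4 WwTTBb=4 WwTtBB=8 WwTtBb=8 WwttBB=4 WwttBb=4
WWttBb hits 4/64; gcd=4; 4÷4/64÷4 = 1/16

P(WWttBb) = 1/16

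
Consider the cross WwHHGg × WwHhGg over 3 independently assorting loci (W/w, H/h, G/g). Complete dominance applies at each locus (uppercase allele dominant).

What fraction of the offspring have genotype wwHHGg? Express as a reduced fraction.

WwHHGg gametes: WHG×2, WHg×2, wHG×2, wHg×2
WwHhGg gametes: WHG×1, WHg×1, WhG×1, Whg×1, wHG×1, wHg×1, whG×1, whg×1
WwHHGg×WwHhGg grid (8·8=64): WWHHGG=2 WWHHGg=4 WWHHgg=2 WWHhGG=2 WWHhGg=4 WWHhgg=2 WwHHGG=4 WwHHGg=8 WwHHgg=4 WwHhGG=4 WwHhGg=8 WwHhgg=4 wwHHGG=2 wwHHGg=4 wwHHgg=2 wwHhGG=2 wwHhGg=4 wwHhgg=2
wwHHGg hits 4/64; gcd=4; 4÷4/64÷4 = 1/16

P(wwHHGg) = 1/16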